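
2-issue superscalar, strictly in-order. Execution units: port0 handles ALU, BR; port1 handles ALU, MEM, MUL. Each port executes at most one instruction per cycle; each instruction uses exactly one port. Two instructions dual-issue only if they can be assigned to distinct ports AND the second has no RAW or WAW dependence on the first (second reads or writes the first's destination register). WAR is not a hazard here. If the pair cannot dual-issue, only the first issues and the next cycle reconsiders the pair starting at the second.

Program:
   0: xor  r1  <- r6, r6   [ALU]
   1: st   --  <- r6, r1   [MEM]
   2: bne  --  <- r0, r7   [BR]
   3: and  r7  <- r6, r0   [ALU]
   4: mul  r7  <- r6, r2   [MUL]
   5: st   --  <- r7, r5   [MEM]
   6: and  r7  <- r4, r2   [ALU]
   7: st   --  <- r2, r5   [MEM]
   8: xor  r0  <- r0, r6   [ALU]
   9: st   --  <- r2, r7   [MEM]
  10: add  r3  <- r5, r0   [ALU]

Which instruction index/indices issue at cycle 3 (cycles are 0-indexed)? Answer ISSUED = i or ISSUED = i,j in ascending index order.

  cy0 -> i0 (xor.ALU) RAW r1
  cy1 -> i1,i2 (st.MEM;bne.BR) 2-wide
  cy2 -> i3 (and.ALU) WAW r7
  cy3 -> i4 (mul.MUL) no-port MUL/MEM
  cy4 -> i5,i6 (st.MEM;and.ALU) 2-wide
  cy5 -> i7,i8 (st.MEM;xor.ALU) 2-wide
  cy6 -> i9,i10 (st.MEM;add.ALU) 2-wide

ISSUED = 4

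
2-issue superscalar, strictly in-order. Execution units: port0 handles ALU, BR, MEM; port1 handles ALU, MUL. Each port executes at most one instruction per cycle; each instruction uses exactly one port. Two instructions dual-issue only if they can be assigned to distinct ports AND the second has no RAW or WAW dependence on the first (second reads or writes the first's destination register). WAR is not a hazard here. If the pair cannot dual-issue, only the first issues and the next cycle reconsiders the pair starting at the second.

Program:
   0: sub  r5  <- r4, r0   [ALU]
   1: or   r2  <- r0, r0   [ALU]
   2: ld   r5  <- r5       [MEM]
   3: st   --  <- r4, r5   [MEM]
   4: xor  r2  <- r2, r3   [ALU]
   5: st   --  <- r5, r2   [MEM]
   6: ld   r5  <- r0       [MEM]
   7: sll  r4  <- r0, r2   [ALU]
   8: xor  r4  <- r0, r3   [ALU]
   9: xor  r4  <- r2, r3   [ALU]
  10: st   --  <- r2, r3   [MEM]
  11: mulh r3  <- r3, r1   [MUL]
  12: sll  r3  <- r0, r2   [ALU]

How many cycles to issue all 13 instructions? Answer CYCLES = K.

CYCLES = 9

[0] i0/i1  sub.ALU/or.ALU  -- dual
[1] i2  ld.MEM  -- no-port MEM/MEM
[2] i3/i4  st.MEM/xor.ALU  -- dual
[3] i5  st.MEM  -- no-port MEM/MEM
[4] i6/i7  ld.MEM/sll.ALU  -- dual
[5] i8  xor.ALU  -- WAW r4
[6] i9/i10  xor.ALU/st.MEM  -- dual
[7] i11  mulh.MUL  -- WAW r3
[8] i12  sll.ALU  -- tail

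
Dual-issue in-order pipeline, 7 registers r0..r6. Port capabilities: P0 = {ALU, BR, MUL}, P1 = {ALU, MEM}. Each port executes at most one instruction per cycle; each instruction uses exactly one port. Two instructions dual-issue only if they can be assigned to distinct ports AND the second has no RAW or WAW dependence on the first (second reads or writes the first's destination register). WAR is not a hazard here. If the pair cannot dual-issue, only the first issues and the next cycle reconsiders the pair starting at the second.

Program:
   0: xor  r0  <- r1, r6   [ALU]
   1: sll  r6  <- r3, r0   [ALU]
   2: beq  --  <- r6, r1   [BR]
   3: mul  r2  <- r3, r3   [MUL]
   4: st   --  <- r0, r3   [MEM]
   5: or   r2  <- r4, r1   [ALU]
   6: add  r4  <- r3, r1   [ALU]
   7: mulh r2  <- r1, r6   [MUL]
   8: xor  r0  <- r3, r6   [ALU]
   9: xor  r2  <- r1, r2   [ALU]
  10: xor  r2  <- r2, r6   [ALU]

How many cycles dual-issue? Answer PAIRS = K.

PAIRS = 3

[0] i0  xor.ALU  -- RAW r0
[1] i1  sll.ALU  -- RAW r6
[2] i2  beq.BR  -- no-port BR/MUL
[3] i3/i4  mul.MUL/st.MEM  -- 2-wide
[4] i5/i6  or.ALU/add.ALU  -- 2-wide
[5] i7/i8  mulh.MUL/xor.ALU  -- 2-wide
[6] i9  xor.ALU  -- RAW+WAW r2
[7] i10  xor.ALU  -- tail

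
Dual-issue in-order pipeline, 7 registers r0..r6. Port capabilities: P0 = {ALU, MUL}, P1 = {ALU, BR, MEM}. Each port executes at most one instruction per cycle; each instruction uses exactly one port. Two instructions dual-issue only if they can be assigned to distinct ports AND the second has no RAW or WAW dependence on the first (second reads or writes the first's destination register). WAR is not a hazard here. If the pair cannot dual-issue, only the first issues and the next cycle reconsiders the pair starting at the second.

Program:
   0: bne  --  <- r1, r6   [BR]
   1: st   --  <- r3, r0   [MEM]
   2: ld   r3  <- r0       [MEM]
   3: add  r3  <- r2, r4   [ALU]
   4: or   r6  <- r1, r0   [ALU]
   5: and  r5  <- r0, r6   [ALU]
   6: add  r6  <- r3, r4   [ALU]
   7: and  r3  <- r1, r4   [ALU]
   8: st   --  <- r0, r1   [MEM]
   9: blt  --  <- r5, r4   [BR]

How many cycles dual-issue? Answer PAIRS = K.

c0: i0 bne  no-port BR/MEM
c1: i1 st  no-port MEM/MEM
c2: i2 ld  WAW r3
c3: i3&i4 add;or  2-wide
c4: i5&i6 and;add  2-wide
c5: i7&i8 and;st  2-wide
c6: i9 blt  tail

PAIRS = 3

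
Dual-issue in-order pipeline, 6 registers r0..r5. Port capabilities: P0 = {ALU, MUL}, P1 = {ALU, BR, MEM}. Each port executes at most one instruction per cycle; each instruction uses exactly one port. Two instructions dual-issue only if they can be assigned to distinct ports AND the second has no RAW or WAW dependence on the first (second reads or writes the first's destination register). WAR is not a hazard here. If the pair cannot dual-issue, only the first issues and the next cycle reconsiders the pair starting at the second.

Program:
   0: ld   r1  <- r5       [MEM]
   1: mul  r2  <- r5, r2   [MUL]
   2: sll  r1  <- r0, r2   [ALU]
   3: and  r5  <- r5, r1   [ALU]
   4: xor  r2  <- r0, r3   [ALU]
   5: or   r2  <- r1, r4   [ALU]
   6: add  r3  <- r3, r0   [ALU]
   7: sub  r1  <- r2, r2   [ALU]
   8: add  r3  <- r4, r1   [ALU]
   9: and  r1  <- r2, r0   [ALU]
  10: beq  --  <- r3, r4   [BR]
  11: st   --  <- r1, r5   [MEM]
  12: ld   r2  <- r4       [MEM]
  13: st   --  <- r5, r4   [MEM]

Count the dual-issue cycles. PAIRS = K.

  cy0 -> i0&i1 (ld;mul) dual
  cy1 -> i2 (sll) RAW r1
  cy2 -> i3&i4 (and;xor) dual
  cy3 -> i5&i6 (or;add) dual
  cy4 -> i7 (sub) RAW r1
  cy5 -> i8&i9 (add;and) dual
  cy6 -> i10 (beq) no-port BR/MEM
  cy7 -> i11 (st) no-port MEM/MEM
  cy8 -> i12 (ld) no-port MEM/MEM
  cy9 -> i13 (st) tail

PAIRS = 4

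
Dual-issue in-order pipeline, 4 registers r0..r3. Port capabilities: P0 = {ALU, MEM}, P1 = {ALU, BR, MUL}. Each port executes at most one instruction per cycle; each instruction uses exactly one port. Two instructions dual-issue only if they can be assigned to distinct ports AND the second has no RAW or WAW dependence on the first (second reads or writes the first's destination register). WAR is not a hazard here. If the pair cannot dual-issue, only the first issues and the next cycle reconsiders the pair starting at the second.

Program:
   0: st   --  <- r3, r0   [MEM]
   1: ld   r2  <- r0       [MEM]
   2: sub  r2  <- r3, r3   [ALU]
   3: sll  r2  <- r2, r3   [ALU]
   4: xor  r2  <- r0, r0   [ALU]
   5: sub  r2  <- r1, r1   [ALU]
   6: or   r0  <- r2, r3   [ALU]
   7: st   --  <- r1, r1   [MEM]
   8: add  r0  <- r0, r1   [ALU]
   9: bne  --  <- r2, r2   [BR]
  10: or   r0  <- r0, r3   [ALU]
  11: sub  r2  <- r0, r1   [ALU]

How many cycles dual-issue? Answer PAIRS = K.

PAIRS = 2

#0 head=0: st.MEM i0 no-port MEM/MEM
#1 head=1: ld.MEM i1 WAW r2
#2 head=2: sub.ALU i2 RAW+WAW r2
#3 head=3: sll.ALU i3 WAW r2
#4 head=4: xor.ALU i4 WAW r2
#5 head=5: sub.ALU i5 RAW r2
#6 head=6: or.ALU/st.MEM i6/i7 dual
#7 head=8: add.ALU/bne.BR i8/i9 dual
#8 head=10: or.ALU i10 RAW r0
#9 head=11: sub.ALU i11 tail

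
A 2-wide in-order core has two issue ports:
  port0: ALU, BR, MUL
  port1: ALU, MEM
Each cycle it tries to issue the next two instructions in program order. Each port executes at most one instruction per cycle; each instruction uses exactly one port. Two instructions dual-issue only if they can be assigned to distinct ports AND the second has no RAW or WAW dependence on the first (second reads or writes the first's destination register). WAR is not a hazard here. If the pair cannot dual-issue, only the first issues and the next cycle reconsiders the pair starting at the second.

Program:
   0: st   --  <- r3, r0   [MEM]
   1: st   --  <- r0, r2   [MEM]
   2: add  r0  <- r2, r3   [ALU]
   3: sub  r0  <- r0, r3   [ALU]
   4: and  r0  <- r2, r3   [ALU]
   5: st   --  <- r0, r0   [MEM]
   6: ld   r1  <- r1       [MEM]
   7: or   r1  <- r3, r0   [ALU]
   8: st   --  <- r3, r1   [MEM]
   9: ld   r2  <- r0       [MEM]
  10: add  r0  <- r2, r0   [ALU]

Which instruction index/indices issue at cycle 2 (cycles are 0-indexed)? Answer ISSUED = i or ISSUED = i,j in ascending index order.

t=0 i0:st ; no-port MEM/MEM
t=1 i1&i2:st add ; dual
t=2 i3:sub ; WAW r0
t=3 i4:and ; RAW r0
t=4 i5:st ; no-port MEM/MEM
t=5 i6:ld ; WAW r1
t=6 i7:or ; RAW r1
t=7 i8:st ; no-port MEM/MEM
t=8 i9:ld ; RAW r2
t=9 i10:add ; tail

ISSUED = 3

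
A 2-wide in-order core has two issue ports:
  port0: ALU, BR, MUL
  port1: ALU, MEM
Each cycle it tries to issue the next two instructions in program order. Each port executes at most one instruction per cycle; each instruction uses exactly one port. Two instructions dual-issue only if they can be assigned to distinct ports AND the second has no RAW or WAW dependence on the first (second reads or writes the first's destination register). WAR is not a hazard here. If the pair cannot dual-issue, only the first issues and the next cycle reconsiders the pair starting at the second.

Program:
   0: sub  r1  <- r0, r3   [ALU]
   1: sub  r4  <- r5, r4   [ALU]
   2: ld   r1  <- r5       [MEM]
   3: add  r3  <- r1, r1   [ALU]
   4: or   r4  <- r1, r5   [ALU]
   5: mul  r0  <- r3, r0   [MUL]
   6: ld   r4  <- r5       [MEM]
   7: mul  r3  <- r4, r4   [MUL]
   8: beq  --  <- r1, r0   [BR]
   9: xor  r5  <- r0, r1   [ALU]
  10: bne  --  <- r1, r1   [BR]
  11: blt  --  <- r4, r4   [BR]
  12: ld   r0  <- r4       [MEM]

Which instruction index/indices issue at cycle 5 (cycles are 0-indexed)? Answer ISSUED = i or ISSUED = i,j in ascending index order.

ISSUED = 8,9

#0 head=0: sub.ALU;sub.ALU i0+i1 dual
#1 head=2: ld.MEM i2 RAW r1
#2 head=3: add.ALU;or.ALU i3+i4 dual
#3 head=5: mul.MUL;ld.MEM i5+i6 dual
#4 head=7: mul.MUL i7 no-port MUL/BR
#5 head=8: beq.BR;xor.ALU i8+i9 dual
#6 head=10: bne.BR i10 no-port BR/BR
#7 head=11: blt.BR;ld.MEM i11+i12 dual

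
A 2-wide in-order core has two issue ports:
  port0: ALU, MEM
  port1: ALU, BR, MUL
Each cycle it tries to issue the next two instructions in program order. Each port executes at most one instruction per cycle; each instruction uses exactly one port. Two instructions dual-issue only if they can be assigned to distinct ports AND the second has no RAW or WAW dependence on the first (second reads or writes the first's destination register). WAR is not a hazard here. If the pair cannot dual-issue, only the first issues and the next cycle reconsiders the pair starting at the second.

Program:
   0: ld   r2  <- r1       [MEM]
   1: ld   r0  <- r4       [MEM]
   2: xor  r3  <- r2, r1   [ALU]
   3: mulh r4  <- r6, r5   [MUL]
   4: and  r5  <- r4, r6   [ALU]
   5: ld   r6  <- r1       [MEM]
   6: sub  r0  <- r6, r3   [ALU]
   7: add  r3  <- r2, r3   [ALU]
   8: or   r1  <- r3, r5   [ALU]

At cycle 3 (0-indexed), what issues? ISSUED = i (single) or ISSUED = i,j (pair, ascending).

ISSUED = 4,5

[0] i0  ld.MEM  -- no-port MEM/MEM
[1] i1&i2  ld.MEM/xor.ALU  -- 2-wide
[2] i3  mulh.MUL  -- RAW r4
[3] i4&i5  and.ALU/ld.MEM  -- 2-wide
[4] i6&i7  sub.ALU/add.ALU  -- 2-wide
[5] i8  or.ALU  -- tail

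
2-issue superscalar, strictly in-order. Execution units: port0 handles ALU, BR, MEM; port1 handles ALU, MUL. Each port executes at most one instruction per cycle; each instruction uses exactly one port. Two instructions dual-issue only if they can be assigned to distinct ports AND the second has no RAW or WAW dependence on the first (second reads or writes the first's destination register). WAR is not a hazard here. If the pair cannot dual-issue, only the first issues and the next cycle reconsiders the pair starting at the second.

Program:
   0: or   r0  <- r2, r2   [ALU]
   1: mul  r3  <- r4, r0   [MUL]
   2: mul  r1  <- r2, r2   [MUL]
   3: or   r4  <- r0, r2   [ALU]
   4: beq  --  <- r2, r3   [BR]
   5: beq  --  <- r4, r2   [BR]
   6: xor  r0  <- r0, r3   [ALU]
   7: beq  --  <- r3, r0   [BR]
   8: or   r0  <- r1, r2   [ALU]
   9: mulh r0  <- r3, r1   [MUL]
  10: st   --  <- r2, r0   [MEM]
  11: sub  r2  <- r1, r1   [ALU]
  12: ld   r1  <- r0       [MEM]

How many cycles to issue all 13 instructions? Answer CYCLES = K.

c0: i0 or  RAW r0
c1: i1 mul  no-port MUL/MUL
c2: i2,i3 mul+or  2-wide
c3: i4 beq  no-port BR/BR
c4: i5,i6 beq+xor  2-wide
c5: i7,i8 beq+or  2-wide
c6: i9 mulh  RAW r0
c7: i10,i11 st+sub  2-wide
c8: i12 ld  tail

CYCLES = 9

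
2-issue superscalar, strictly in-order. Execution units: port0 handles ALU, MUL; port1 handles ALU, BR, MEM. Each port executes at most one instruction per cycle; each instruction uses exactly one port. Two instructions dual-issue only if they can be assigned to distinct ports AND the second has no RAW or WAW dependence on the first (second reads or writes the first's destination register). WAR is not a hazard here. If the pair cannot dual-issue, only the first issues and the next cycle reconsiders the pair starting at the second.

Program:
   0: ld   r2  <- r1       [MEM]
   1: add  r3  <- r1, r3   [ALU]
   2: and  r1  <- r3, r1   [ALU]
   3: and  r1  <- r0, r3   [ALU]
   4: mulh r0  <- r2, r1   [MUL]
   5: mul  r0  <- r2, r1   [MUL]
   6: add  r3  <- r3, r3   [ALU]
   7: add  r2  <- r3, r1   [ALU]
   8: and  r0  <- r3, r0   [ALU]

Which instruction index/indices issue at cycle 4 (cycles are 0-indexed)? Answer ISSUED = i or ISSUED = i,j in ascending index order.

[0] i0,i1  ld;add  -- pair
[1] i2  and  -- WAW r1
[2] i3  and  -- RAW r1
[3] i4  mulh  -- no-port MUL/MUL
[4] i5,i6  mul;add  -- pair
[5] i7,i8  add;and  -- pair

ISSUED = 5,6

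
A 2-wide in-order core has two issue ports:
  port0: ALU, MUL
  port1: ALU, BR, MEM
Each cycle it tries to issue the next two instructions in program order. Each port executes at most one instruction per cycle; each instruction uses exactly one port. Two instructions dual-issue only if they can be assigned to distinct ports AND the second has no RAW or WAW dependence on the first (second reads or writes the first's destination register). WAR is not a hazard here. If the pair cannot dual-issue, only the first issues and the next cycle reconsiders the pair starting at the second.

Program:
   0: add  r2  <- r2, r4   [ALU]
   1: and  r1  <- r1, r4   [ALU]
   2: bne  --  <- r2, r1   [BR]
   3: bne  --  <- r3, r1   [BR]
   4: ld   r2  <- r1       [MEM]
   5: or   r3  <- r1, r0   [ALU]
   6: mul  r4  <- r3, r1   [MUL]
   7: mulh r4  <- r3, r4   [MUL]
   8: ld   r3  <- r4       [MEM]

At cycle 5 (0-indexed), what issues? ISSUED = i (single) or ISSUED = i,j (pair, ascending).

ISSUED = 7

0. add/and @i0+i1  | 2-wide
1. bne @i2  | no-port BR/BR
2. bne @i3  | no-port BR/MEM
3. ld/or @i4+i5  | 2-wide
4. mul @i6  | no-port MUL/MUL
5. mulh @i7  | RAW r4
6. ld @i8  | tail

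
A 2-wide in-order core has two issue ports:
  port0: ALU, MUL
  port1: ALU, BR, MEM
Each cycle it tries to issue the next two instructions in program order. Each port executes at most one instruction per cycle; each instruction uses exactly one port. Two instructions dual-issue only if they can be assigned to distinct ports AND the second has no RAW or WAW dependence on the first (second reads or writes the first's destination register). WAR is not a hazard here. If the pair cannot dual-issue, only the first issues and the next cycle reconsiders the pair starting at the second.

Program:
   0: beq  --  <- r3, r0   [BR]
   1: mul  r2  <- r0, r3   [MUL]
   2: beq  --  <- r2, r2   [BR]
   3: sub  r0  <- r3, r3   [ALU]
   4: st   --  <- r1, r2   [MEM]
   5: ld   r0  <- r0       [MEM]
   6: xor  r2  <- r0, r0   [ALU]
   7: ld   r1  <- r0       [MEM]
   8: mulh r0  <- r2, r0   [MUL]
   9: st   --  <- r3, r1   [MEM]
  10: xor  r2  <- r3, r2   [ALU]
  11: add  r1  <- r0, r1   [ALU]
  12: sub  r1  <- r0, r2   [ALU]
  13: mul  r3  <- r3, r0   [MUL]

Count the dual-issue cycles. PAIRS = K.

  cy0 -> i0+i1 (beq.BR+mul.MUL) pair
  cy1 -> i2+i3 (beq.BR+sub.ALU) pair
  cy2 -> i4 (st.MEM) no-port MEM/MEM
  cy3 -> i5 (ld.MEM) RAW r0
  cy4 -> i6+i7 (xor.ALU+ld.MEM) pair
  cy5 -> i8+i9 (mulh.MUL+st.MEM) pair
  cy6 -> i10+i11 (xor.ALU+add.ALU) pair
  cy7 -> i12+i13 (sub.ALU+mul.MUL) pair

PAIRS = 6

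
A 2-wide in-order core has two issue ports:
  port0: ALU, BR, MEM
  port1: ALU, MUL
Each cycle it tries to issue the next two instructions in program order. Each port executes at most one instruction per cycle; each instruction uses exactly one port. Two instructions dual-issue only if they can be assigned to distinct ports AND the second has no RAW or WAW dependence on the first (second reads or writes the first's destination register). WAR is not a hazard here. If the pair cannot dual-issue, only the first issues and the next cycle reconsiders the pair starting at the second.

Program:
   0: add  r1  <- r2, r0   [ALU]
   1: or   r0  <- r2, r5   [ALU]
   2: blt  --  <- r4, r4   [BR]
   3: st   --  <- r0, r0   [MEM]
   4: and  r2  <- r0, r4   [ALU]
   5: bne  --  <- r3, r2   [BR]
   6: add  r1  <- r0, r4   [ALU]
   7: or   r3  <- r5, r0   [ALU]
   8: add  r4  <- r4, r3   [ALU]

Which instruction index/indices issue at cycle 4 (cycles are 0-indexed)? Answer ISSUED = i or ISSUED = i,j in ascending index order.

ISSUED = 7

0. add.ALU/or.ALU @i0,i1  | pair
1. blt.BR @i2  | no-port BR/MEM
2. st.MEM/and.ALU @i3,i4  | pair
3. bne.BR/add.ALU @i5,i6  | pair
4. or.ALU @i7  | RAW r3
5. add.ALU @i8  | tail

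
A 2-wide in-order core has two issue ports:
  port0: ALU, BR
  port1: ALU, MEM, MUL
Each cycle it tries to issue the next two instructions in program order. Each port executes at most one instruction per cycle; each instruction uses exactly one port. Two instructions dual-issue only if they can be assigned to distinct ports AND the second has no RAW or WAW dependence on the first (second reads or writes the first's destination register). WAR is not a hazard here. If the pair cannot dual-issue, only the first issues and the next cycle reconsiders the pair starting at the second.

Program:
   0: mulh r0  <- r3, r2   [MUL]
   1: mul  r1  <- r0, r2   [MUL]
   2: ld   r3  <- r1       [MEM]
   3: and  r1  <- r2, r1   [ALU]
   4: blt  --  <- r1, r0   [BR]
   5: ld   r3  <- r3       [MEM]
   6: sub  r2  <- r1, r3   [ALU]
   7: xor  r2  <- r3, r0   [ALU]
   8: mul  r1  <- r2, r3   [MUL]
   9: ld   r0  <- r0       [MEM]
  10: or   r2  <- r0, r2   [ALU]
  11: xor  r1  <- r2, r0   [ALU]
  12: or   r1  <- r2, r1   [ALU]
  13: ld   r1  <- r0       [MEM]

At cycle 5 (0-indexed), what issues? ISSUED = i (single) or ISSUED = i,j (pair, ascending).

ISSUED = 7

t=0 i0:mulh.MUL ; no-port MUL/MUL
t=1 i1:mul.MUL ; no-port MUL/MEM
t=2 i2/i3:ld.MEM and.ALU ; pair
t=3 i4/i5:blt.BR ld.MEM ; pair
t=4 i6:sub.ALU ; WAW r2
t=5 i7:xor.ALU ; RAW r2
t=6 i8:mul.MUL ; no-port MUL/MEM
t=7 i9:ld.MEM ; RAW r0
t=8 i10:or.ALU ; RAW r2
t=9 i11:xor.ALU ; RAW+WAW r1
t=10 i12:or.ALU ; WAW r1
t=11 i13:ld.MEM ; tail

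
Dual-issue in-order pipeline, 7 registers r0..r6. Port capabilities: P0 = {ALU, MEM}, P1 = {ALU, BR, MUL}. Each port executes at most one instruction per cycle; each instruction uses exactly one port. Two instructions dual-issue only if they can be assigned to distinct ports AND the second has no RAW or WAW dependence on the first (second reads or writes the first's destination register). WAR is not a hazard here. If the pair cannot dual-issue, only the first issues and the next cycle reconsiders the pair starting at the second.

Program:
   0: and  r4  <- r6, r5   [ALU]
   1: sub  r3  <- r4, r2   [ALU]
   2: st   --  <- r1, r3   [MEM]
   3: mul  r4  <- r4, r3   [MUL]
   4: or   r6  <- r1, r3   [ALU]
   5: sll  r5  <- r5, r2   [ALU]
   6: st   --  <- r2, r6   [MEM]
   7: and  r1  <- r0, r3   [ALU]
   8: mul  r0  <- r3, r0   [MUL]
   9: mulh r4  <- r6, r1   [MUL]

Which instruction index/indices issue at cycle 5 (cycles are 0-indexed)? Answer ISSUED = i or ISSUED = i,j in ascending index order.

  cy0 -> i0 (and.ALU) RAW r4
  cy1 -> i1 (sub.ALU) RAW r3
  cy2 -> i2/i3 (st.MEM+mul.MUL) pair
  cy3 -> i4/i5 (or.ALU+sll.ALU) pair
  cy4 -> i6/i7 (st.MEM+and.ALU) pair
  cy5 -> i8 (mul.MUL) no-port MUL/MUL
  cy6 -> i9 (mulh.MUL) tail

ISSUED = 8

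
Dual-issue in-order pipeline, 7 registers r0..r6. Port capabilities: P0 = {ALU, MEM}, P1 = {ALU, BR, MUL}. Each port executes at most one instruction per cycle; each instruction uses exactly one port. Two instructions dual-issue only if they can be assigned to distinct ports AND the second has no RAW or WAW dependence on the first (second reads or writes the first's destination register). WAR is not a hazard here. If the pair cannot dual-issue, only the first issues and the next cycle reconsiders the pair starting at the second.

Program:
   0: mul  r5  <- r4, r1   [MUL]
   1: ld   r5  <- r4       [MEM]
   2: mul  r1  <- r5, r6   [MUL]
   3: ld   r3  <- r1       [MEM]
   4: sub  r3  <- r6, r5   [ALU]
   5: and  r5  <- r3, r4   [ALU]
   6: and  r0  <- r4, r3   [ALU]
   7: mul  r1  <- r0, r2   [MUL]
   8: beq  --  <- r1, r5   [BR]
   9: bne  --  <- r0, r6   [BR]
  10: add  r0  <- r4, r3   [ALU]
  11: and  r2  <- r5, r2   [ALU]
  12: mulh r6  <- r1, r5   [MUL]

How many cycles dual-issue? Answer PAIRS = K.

[0] i0  mul  -- WAW r5
[1] i1  ld  -- RAW r5
[2] i2  mul  -- RAW r1
[3] i3  ld  -- WAW r3
[4] i4  sub  -- RAW r3
[5] i5/i6  and and  -- pair
[6] i7  mul  -- no-port MUL/BR
[7] i8  beq  -- no-port BR/BR
[8] i9/i10  bne add  -- pair
[9] i11/i12  and mulh  -- pair

PAIRS = 3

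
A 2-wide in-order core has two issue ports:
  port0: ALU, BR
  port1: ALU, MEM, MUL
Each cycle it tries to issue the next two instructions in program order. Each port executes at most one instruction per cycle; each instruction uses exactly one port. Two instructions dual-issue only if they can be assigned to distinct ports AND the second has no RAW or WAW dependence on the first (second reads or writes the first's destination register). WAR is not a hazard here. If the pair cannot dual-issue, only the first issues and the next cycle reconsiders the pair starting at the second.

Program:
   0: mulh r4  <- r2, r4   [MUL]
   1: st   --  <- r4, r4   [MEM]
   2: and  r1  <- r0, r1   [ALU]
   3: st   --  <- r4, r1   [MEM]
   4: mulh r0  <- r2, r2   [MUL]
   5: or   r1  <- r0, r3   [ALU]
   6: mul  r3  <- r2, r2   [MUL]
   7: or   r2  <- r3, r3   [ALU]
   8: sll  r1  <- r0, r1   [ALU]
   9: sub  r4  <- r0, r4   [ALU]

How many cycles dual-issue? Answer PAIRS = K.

PAIRS = 3

[0] i0  mulh.MUL  -- no-port MUL/MEM
[1] i1,i2  st.MEM/and.ALU  -- 2-wide
[2] i3  st.MEM  -- no-port MEM/MUL
[3] i4  mulh.MUL  -- RAW r0
[4] i5,i6  or.ALU/mul.MUL  -- 2-wide
[5] i7,i8  or.ALU/sll.ALU  -- 2-wide
[6] i9  sub.ALU  -- tail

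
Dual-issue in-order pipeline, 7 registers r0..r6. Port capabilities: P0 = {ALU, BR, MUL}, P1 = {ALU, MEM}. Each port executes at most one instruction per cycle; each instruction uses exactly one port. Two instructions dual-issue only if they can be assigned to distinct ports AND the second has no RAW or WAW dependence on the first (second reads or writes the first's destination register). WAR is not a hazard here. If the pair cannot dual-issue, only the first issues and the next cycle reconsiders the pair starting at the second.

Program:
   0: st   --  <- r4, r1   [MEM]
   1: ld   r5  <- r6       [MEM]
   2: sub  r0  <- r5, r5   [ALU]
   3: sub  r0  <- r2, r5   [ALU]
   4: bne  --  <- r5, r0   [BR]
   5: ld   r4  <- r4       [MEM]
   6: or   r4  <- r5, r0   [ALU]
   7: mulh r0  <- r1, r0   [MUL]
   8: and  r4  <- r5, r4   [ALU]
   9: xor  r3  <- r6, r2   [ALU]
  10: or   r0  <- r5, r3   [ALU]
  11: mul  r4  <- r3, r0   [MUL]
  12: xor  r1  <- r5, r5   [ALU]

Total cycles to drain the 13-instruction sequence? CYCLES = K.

CYCLES = 9

0. st @i0  | no-port MEM/MEM
1. ld @i1  | RAW r5
2. sub @i2  | WAW r0
3. sub @i3  | RAW r0
4. bne ld @i4/i5  | dual
5. or mulh @i6/i7  | dual
6. and xor @i8/i9  | dual
7. or @i10  | RAW r0
8. mul xor @i11/i12  | dual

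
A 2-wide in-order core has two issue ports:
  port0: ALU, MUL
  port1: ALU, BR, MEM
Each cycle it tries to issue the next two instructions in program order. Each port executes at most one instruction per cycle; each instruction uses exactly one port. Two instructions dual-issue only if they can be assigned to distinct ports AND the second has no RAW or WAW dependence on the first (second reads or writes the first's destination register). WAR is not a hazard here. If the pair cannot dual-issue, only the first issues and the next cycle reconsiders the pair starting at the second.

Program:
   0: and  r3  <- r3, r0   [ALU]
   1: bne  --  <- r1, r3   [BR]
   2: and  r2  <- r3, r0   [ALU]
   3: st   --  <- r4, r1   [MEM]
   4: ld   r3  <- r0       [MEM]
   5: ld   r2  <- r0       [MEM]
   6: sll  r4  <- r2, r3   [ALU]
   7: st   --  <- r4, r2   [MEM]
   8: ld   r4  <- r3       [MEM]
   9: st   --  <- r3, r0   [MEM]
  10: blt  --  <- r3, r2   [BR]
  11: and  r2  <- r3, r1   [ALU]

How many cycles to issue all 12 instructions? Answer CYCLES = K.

c0: i0 and.ALU  RAW r3
c1: i1,i2 bne.BR;and.ALU  2-wide
c2: i3 st.MEM  no-port MEM/MEM
c3: i4 ld.MEM  no-port MEM/MEM
c4: i5 ld.MEM  RAW r2
c5: i6 sll.ALU  RAW r4
c6: i7 st.MEM  no-port MEM/MEM
c7: i8 ld.MEM  no-port MEM/MEM
c8: i9 st.MEM  no-port MEM/BR
c9: i10,i11 blt.BR;and.ALU  2-wide

CYCLES = 10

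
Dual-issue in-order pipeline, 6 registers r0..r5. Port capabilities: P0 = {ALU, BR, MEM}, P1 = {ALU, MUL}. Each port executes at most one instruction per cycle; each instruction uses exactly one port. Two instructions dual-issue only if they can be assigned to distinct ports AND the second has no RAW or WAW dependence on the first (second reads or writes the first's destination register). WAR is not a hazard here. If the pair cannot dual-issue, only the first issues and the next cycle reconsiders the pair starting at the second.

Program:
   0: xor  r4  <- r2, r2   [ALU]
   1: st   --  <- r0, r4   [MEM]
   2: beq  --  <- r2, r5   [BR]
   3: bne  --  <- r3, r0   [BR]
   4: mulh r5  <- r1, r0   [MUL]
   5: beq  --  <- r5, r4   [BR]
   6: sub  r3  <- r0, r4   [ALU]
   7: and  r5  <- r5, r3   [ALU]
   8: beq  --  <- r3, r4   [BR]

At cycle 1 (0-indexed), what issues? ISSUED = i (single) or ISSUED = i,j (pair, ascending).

t=0 i0:xor.ALU ; RAW r4
t=1 i1:st.MEM ; no-port MEM/BR
t=2 i2:beq.BR ; no-port BR/BR
t=3 i3,i4:bne.BR/mulh.MUL ; pair
t=4 i5,i6:beq.BR/sub.ALU ; pair
t=5 i7,i8:and.ALU/beq.BR ; pair

ISSUED = 1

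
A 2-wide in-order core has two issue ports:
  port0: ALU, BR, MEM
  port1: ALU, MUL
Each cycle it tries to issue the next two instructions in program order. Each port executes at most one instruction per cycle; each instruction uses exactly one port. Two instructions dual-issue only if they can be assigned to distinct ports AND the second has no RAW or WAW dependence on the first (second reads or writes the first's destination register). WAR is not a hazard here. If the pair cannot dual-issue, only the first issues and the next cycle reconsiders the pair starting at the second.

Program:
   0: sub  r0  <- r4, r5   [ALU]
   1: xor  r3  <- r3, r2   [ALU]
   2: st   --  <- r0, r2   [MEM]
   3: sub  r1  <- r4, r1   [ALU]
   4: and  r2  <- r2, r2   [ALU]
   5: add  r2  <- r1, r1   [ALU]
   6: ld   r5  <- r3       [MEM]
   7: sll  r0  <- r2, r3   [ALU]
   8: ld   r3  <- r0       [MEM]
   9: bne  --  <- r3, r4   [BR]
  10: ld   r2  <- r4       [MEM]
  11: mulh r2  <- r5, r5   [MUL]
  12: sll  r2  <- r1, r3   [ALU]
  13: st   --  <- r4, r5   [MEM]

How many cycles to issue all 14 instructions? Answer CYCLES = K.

CYCLES = 10

#0 head=0: sub.ALU/xor.ALU i0+i1 2-wide
#1 head=2: st.MEM/sub.ALU i2+i3 2-wide
#2 head=4: and.ALU i4 WAW r2
#3 head=5: add.ALU/ld.MEM i5+i6 2-wide
#4 head=7: sll.ALU i7 RAW r0
#5 head=8: ld.MEM i8 no-port MEM/BR
#6 head=9: bne.BR i9 no-port BR/MEM
#7 head=10: ld.MEM i10 WAW r2
#8 head=11: mulh.MUL i11 WAW r2
#9 head=12: sll.ALU/st.MEM i12+i13 2-wide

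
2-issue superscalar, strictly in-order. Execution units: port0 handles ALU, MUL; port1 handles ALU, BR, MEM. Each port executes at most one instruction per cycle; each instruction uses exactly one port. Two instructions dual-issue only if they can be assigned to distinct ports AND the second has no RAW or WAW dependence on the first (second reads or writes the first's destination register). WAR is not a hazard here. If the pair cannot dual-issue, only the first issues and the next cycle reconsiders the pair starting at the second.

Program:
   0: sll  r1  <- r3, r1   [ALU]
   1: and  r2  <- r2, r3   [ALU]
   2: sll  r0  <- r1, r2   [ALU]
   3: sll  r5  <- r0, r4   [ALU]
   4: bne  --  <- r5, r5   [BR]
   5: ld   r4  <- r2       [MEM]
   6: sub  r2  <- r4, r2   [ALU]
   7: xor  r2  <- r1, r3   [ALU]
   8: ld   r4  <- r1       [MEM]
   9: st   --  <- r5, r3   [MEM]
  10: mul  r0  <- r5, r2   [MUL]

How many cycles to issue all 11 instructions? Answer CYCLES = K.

c0: i0/i1 sll.ALU/and.ALU  dual
c1: i2 sll.ALU  RAW r0
c2: i3 sll.ALU  RAW r5
c3: i4 bne.BR  no-port BR/MEM
c4: i5 ld.MEM  RAW r4
c5: i6 sub.ALU  WAW r2
c6: i7/i8 xor.ALU/ld.MEM  dual
c7: i9/i10 st.MEM/mul.MUL  dual

CYCLES = 8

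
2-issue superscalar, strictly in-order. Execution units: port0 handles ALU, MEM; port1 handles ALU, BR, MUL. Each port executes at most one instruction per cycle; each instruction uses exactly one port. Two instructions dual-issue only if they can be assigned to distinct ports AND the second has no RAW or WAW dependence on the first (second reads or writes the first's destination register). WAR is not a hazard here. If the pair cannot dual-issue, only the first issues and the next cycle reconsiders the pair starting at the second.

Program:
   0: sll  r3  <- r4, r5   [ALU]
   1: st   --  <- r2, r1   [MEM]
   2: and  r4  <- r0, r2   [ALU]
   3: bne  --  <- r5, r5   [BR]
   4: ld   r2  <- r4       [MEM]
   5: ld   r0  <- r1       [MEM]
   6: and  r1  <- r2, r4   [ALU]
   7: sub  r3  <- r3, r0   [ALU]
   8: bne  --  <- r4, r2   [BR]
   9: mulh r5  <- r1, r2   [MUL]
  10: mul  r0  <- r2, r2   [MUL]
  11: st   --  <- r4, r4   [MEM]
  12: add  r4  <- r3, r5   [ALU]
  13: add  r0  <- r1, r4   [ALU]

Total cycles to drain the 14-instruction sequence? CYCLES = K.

CYCLES = 9

[0] i0+i1  sll;st  -- 2-wide
[1] i2+i3  and;bne  -- 2-wide
[2] i4  ld  -- no-port MEM/MEM
[3] i5+i6  ld;and  -- 2-wide
[4] i7+i8  sub;bne  -- 2-wide
[5] i9  mulh  -- no-port MUL/MUL
[6] i10+i11  mul;st  -- 2-wide
[7] i12  add  -- RAW r4
[8] i13  add  -- tail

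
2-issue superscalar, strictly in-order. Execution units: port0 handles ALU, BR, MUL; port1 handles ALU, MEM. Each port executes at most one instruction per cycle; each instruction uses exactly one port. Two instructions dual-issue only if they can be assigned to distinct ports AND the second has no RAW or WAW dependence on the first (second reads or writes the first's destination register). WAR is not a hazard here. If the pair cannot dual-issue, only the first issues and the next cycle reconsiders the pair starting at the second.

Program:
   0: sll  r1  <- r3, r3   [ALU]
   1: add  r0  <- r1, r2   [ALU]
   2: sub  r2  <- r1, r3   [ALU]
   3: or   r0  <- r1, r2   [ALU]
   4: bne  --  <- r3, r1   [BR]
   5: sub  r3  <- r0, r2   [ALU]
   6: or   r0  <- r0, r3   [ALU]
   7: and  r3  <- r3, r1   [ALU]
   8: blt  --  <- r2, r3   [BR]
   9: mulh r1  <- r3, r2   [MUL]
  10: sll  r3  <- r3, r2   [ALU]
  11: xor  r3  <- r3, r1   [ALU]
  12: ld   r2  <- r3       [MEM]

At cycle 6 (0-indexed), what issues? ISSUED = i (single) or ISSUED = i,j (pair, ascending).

ISSUED = 9,10

0. sll @i0  | RAW r1
1. add+sub @i1&i2  | pair
2. or+bne @i3&i4  | pair
3. sub @i5  | RAW r3
4. or+and @i6&i7  | pair
5. blt @i8  | no-port BR/MUL
6. mulh+sll @i9&i10  | pair
7. xor @i11  | RAW r3
8. ld @i12  | tail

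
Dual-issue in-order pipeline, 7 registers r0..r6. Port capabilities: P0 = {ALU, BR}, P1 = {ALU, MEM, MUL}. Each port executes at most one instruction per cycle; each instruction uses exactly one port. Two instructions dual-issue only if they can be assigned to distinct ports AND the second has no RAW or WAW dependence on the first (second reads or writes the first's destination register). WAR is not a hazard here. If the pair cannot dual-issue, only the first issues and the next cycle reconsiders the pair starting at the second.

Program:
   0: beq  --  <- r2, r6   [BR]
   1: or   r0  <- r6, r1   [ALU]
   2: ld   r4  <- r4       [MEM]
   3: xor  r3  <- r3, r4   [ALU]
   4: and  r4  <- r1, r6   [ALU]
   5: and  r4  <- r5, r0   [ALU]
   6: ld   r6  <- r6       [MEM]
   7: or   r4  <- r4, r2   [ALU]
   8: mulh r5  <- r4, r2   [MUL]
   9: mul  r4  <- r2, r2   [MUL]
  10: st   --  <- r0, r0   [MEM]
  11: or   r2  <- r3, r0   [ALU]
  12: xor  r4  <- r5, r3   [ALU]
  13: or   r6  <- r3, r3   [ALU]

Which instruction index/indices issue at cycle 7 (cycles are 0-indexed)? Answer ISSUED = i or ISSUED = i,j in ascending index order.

ISSUED = 10,11

c0: i0+i1 beq+or  dual
c1: i2 ld  RAW r4
c2: i3+i4 xor+and  dual
c3: i5+i6 and+ld  dual
c4: i7 or  RAW r4
c5: i8 mulh  no-port MUL/MUL
c6: i9 mul  no-port MUL/MEM
c7: i10+i11 st+or  dual
c8: i12+i13 xor+or  dual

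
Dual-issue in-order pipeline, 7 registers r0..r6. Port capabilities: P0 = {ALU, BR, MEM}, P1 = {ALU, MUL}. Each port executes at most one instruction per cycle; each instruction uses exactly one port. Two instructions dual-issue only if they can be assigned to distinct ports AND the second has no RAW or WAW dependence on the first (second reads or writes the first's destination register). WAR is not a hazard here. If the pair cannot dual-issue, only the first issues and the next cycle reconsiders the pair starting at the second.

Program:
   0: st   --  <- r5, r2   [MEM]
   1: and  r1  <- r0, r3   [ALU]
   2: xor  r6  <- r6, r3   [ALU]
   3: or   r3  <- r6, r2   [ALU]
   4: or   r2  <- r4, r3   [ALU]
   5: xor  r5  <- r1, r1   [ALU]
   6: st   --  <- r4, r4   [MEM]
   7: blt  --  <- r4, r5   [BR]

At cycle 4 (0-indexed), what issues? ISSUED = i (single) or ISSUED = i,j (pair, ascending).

ISSUED = 6

#0 head=0: st/and i0/i1 pair
#1 head=2: xor i2 RAW r6
#2 head=3: or i3 RAW r3
#3 head=4: or/xor i4/i5 pair
#4 head=6: st i6 no-port MEM/BR
#5 head=7: blt i7 tail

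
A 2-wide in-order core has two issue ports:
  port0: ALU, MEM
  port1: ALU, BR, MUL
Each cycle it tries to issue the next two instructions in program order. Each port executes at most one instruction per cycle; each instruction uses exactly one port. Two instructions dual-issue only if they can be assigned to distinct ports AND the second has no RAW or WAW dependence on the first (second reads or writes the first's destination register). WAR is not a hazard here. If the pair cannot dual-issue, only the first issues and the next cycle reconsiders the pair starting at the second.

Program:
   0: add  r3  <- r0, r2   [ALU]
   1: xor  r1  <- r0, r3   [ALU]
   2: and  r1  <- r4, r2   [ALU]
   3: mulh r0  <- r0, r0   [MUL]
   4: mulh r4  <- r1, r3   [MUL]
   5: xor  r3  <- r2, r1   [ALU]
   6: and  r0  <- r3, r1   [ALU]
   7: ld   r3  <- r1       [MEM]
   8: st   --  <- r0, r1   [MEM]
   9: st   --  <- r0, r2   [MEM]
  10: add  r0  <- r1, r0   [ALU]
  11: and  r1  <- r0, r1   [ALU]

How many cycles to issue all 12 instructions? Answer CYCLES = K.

  cy0 -> i0 (add.ALU) RAW r3
  cy1 -> i1 (xor.ALU) WAW r1
  cy2 -> i2+i3 (and.ALU/mulh.MUL) 2-wide
  cy3 -> i4+i5 (mulh.MUL/xor.ALU) 2-wide
  cy4 -> i6+i7 (and.ALU/ld.MEM) 2-wide
  cy5 -> i8 (st.MEM) no-port MEM/MEM
  cy6 -> i9+i10 (st.MEM/add.ALU) 2-wide
  cy7 -> i11 (and.ALU) tail

CYCLES = 8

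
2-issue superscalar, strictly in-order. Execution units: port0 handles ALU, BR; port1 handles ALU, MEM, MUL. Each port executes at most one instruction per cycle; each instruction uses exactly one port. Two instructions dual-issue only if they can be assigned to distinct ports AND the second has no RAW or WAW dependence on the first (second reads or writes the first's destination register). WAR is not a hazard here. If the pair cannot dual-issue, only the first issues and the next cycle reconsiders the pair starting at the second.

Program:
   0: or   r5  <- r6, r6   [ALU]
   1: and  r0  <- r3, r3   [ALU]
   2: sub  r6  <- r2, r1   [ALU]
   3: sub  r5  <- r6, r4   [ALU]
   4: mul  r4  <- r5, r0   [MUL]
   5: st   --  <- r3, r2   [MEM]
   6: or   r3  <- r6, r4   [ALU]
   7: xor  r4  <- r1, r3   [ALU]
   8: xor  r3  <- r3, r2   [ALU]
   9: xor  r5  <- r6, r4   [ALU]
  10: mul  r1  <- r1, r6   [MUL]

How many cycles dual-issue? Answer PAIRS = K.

  cy0 -> i0+i1 (or.ALU;and.ALU) 2-wide
  cy1 -> i2 (sub.ALU) RAW r6
  cy2 -> i3 (sub.ALU) RAW r5
  cy3 -> i4 (mul.MUL) no-port MUL/MEM
  cy4 -> i5+i6 (st.MEM;or.ALU) 2-wide
  cy5 -> i7+i8 (xor.ALU;xor.ALU) 2-wide
  cy6 -> i9+i10 (xor.ALU;mul.MUL) 2-wide

PAIRS = 4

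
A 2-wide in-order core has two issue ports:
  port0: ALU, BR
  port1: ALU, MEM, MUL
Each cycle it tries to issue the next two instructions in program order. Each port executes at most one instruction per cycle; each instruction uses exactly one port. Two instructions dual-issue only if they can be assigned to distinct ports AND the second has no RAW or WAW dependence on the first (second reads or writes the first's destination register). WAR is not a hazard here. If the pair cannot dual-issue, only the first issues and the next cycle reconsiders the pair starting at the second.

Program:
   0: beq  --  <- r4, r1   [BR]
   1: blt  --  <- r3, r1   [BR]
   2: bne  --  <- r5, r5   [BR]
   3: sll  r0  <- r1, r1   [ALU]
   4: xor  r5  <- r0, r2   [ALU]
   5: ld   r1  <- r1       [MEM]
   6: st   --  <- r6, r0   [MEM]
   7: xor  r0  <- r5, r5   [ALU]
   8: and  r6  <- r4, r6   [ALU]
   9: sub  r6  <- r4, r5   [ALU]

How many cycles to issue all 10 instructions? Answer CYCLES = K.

[0] i0  beq.BR  -- no-port BR/BR
[1] i1  blt.BR  -- no-port BR/BR
[2] i2+i3  bne.BR+sll.ALU  -- 2-wide
[3] i4+i5  xor.ALU+ld.MEM  -- 2-wide
[4] i6+i7  st.MEM+xor.ALU  -- 2-wide
[5] i8  and.ALU  -- WAW r6
[6] i9  sub.ALU  -- tail

CYCLES = 7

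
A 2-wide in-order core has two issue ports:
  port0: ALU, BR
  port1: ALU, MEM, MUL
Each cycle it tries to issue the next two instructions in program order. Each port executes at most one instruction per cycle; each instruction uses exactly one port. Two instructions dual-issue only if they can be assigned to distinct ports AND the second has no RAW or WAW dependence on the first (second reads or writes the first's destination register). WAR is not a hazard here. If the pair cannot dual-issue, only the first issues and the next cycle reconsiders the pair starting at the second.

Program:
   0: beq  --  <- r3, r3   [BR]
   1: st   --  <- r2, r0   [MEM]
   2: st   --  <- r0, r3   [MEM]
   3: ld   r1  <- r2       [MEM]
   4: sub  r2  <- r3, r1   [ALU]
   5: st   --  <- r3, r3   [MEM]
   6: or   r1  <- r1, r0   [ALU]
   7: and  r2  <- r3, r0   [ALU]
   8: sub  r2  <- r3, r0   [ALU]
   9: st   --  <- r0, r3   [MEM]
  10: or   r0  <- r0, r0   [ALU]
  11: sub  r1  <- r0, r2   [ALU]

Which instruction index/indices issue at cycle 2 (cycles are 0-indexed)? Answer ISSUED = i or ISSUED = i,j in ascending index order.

ISSUED = 3

#0 head=0: beq.BR/st.MEM i0&i1 dual
#1 head=2: st.MEM i2 no-port MEM/MEM
#2 head=3: ld.MEM i3 RAW r1
#3 head=4: sub.ALU/st.MEM i4&i5 dual
#4 head=6: or.ALU/and.ALU i6&i7 dual
#5 head=8: sub.ALU/st.MEM i8&i9 dual
#6 head=10: or.ALU i10 RAW r0
#7 head=11: sub.ALU i11 tail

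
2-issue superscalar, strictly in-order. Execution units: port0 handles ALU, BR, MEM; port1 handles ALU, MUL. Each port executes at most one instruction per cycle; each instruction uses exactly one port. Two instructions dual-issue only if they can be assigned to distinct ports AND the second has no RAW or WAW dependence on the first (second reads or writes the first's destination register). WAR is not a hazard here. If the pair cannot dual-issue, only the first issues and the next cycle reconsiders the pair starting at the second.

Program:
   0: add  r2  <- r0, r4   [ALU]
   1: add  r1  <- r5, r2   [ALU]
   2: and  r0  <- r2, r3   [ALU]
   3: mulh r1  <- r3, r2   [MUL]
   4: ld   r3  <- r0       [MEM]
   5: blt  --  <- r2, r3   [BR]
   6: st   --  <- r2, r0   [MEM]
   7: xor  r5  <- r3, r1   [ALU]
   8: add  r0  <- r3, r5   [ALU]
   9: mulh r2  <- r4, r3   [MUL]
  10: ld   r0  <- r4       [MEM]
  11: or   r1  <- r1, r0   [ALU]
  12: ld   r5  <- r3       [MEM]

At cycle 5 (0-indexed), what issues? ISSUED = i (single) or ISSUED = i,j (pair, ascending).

[0] i0  add  -- RAW r2
[1] i1&i2  add+and  -- 2-wide
[2] i3&i4  mulh+ld  -- 2-wide
[3] i5  blt  -- no-port BR/MEM
[4] i6&i7  st+xor  -- 2-wide
[5] i8&i9  add+mulh  -- 2-wide
[6] i10  ld  -- RAW r0
[7] i11&i12  or+ld  -- 2-wide

ISSUED = 8,9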